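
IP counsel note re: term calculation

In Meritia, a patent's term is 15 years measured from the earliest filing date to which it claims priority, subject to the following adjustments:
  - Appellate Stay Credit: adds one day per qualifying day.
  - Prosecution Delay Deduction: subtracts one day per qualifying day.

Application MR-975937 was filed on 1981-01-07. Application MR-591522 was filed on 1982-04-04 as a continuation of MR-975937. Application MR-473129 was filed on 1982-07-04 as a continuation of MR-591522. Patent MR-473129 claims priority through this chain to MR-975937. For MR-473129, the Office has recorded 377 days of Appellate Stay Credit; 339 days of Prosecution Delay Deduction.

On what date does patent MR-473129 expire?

Earliest priority filing: 7 January 1981.
Base term: 7 January 1981 + 15 years → 7 January 1996.
Appellate Stay Credit: +377 days → 18 January 1997.
Prosecution Delay Deduction: −339 days → 14 February 1996.

February 14, 1996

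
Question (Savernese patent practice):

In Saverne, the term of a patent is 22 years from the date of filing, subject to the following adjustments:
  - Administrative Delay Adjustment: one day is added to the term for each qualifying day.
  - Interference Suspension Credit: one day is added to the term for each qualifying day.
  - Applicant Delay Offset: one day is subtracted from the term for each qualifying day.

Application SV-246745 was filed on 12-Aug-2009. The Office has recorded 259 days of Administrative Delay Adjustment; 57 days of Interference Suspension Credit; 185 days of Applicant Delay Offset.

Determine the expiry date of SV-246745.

Base term: filing date + 22 years → 12 August 2031.
Administrative Delay Adjustment: +259 days → 27 April 2032.
Interference Suspension Credit: +57 days → 23 June 2032.
Applicant Delay Offset: −185 days → 21 December 2031.

December 21, 2031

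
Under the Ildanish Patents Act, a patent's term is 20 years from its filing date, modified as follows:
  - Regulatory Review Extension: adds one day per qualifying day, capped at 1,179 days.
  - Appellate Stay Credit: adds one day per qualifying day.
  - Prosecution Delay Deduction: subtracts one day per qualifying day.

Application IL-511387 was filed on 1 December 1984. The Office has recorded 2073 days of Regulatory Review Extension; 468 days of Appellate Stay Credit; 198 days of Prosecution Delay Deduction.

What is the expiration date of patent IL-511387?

November 19, 2008

Base term: filing date + 20 years → 1 December 2004.
Regulatory Review Extension: 2073 days claimed exceeds the 1179-day cap, so +1179 days → 23 February 2008.
Appellate Stay Credit: +468 days → 5 June 2009.
Prosecution Delay Deduction: −198 days → 19 November 2008.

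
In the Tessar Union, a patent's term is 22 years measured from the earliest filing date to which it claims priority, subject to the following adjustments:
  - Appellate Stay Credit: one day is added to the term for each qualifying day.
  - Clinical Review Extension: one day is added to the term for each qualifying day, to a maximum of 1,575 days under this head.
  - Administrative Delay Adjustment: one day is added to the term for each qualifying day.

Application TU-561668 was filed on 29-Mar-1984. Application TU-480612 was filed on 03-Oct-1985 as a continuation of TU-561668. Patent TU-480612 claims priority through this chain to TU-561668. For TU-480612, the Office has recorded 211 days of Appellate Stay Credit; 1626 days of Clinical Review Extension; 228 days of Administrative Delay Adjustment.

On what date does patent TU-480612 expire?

Earliest priority filing: 29 March 1984.
Base term: 29 March 1984 + 22 years → 29 March 2006.
Appellate Stay Credit: +211 days → 26 October 2006.
Clinical Review Extension: 1626 days claimed exceeds the 1575-day cap, so +1575 days → 17 February 2011.
Administrative Delay Adjustment: +228 days → 3 October 2011.

2011-10-03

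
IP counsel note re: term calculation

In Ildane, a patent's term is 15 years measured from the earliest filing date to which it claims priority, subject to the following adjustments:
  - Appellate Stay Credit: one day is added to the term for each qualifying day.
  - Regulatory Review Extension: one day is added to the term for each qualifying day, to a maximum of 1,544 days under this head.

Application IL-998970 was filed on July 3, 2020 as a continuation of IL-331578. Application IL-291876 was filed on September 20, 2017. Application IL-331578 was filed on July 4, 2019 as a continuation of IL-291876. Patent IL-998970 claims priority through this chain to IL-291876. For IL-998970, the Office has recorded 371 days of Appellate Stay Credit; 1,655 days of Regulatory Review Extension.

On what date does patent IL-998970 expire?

2037-12-18

Earliest priority filing: 20 September 2017.
Base term: 20 September 2017 + 15 years → 20 September 2032.
Appellate Stay Credit: +371 days → 26 September 2033.
Regulatory Review Extension: 1655 days claimed exceeds the 1544-day cap, so +1544 days → 18 December 2037.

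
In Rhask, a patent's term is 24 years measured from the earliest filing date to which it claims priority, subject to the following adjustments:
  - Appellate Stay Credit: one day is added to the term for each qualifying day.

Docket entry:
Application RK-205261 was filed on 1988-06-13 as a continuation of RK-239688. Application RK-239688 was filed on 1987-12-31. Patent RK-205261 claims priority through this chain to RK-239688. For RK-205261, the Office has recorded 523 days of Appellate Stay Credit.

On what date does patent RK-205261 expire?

Earliest priority filing: 31 December 1987.
Base term: 31 December 1987 + 24 years → 31 December 2011.
Appellate Stay Credit: +523 days → 6 June 2013.

2013-06-06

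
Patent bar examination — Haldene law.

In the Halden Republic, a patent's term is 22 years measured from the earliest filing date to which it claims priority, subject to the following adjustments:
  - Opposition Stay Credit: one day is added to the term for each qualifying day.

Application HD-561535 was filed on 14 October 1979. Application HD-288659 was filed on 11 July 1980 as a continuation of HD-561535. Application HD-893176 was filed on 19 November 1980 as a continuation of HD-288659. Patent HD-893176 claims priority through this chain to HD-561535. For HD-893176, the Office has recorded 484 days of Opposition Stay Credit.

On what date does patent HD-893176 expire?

Earliest priority filing: 14 October 1979.
Base term: 14 October 1979 + 22 years → 14 October 2001.
Opposition Stay Credit: +484 days → 10 February 2003.

February 10, 2003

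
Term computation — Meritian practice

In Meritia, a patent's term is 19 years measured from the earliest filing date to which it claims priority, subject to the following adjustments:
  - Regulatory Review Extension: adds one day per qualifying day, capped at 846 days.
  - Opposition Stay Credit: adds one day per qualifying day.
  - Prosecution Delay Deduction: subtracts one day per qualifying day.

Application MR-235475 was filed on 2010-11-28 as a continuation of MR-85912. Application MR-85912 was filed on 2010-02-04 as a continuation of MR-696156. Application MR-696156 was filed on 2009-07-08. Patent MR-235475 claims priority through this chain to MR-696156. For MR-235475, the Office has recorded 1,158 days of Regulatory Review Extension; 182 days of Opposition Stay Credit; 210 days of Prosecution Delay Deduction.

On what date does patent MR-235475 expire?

October 4, 2030

Earliest priority filing: 8 July 2009.
Base term: 8 July 2009 + 19 years → 8 July 2028.
Regulatory Review Extension: 1158 days claimed exceeds the 846-day cap, so +846 days → 1 November 2030.
Opposition Stay Credit: +182 days → 2 May 2031.
Prosecution Delay Deduction: −210 days → 4 October 2030.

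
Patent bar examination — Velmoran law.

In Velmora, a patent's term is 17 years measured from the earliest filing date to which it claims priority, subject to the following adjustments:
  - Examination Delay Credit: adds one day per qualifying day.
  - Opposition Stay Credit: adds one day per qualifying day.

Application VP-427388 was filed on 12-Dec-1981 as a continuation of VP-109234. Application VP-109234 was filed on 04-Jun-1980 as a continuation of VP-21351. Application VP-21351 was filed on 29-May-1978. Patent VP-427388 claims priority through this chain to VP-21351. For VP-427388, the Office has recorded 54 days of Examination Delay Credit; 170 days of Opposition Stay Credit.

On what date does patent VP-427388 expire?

Earliest priority filing: 29 May 1978.
Base term: 29 May 1978 + 17 years → 29 May 1995.
Examination Delay Credit: +54 days → 22 July 1995.
Opposition Stay Credit: +170 days → 8 January 1996.

1996-01-08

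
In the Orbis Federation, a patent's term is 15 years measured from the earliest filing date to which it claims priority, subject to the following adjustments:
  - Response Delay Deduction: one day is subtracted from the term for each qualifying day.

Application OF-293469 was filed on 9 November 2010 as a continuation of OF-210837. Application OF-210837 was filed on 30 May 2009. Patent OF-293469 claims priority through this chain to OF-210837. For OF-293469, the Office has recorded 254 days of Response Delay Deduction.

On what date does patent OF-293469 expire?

Earliest priority filing: 30 May 2009.
Base term: 30 May 2009 + 15 years → 30 May 2024.
Response Delay Deduction: −254 days → 19 September 2023.

September 19, 2023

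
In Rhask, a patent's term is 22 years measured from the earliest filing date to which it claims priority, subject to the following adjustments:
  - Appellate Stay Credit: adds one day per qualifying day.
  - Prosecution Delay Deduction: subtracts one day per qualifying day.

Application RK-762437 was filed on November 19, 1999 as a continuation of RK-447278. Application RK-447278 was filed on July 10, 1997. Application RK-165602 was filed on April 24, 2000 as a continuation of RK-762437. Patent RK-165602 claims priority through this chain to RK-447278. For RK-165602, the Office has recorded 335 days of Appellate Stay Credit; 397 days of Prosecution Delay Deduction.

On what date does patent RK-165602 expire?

Earliest priority filing: 10 July 1997.
Base term: 10 July 1997 + 22 years → 10 July 2019.
Appellate Stay Credit: +335 days → 9 June 2020.
Prosecution Delay Deduction: −397 days → 9 May 2019.

May 9, 2019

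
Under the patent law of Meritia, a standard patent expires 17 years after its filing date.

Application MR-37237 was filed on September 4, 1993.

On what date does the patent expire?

Filing date + 17 years → 4 September 2010.

September 4, 2010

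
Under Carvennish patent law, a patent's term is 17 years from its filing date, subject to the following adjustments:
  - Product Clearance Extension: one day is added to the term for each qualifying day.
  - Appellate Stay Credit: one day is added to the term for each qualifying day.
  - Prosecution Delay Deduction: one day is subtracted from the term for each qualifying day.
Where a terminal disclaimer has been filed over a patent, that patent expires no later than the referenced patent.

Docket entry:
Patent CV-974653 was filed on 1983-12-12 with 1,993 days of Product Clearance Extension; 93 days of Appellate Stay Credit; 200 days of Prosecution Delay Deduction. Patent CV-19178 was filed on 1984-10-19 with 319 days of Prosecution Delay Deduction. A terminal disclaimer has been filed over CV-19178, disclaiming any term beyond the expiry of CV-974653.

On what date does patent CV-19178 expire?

Natural term of CV-19178:
  Base: filing + 17 years → 19 October 2001.
  Prosecution Delay Deduction: −319 days → 4 December 2000.
Expiry of referenced patent CV-974653:
  Base: filing + 17 years → 12 December 2000.
  Product Clearance Extension: +1993 days → 28 May 2006.
  Appellate Stay Credit: +93 days → 29 August 2006.
  Prosecution Delay Deduction: −200 days → 10 February 2006.
Terminal disclaimer: CV-19178 expires on the earlier of 4 December 2000 and 10 February 2006.

2000-12-04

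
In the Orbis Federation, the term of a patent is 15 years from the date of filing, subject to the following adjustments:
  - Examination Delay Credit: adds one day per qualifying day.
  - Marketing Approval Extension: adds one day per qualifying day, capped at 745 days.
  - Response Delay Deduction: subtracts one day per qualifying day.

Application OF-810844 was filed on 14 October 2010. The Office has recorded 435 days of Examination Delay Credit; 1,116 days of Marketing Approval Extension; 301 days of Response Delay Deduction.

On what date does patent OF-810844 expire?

2028-03-11

Base term: filing date + 15 years → 14 October 2025.
Examination Delay Credit: +435 days → 23 December 2026.
Marketing Approval Extension: 1116 days claimed exceeds the 745-day cap, so +745 days → 6 January 2029.
Response Delay Deduction: −301 days → 11 March 2028.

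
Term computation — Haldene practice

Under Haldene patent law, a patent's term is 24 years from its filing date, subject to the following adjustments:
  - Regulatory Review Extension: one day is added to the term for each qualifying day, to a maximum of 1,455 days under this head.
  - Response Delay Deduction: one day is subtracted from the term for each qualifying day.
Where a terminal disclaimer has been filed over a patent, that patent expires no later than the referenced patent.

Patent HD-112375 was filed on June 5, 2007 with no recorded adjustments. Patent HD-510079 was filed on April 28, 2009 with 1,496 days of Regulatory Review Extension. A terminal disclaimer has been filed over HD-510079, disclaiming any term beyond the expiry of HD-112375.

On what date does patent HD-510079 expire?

2031-06-05

Natural term of HD-510079:
  Base: filing + 24 years → 28 April 2033.
  Regulatory Review Extension: 1496 days claimed exceeds the 1455-day cap, so +1455 days → 22 April 2037.
Expiry of referenced patent HD-112375:
  Base: filing + 24 years → 5 June 2031.
Terminal disclaimer: HD-510079 expires on the earlier of 22 April 2037 and 5 June 2031.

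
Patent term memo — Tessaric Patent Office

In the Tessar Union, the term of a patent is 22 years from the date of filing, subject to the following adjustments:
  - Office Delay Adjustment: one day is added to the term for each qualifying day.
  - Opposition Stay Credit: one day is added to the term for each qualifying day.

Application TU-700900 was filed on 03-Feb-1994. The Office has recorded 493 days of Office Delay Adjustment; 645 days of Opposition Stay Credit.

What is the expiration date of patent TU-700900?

March 17, 2019

Base term: filing date + 22 years → 3 February 2016.
Office Delay Adjustment: +493 days → 10 June 2017.
Opposition Stay Credit: +645 days → 17 March 2019.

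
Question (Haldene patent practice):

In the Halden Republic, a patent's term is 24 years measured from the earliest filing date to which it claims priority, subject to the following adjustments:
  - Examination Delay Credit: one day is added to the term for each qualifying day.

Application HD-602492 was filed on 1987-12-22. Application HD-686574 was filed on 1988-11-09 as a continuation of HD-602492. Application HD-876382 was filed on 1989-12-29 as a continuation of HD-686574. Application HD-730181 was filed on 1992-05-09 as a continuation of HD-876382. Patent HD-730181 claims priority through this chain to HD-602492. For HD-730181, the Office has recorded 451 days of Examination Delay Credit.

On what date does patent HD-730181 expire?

2013-03-17

Earliest priority filing: 22 December 1987.
Base term: 22 December 1987 + 24 years → 22 December 2011.
Examination Delay Credit: +451 days → 17 March 2013.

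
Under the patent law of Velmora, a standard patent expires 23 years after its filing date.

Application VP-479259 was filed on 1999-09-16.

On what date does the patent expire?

2022-09-16

Filing date + 23 years → 16 September 2022.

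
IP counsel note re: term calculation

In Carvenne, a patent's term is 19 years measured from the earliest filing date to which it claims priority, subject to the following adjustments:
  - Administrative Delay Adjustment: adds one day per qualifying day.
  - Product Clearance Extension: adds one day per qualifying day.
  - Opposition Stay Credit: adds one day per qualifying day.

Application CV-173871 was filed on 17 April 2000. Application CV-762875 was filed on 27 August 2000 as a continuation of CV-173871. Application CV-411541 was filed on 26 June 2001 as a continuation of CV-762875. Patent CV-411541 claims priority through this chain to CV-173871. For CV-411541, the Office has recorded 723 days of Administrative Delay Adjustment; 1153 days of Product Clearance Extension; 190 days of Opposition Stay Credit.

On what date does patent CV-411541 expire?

Earliest priority filing: 17 April 2000.
Base term: 17 April 2000 + 19 years → 17 April 2019.
Administrative Delay Adjustment: +723 days → 9 April 2021.
Product Clearance Extension: +1153 days → 5 June 2024.
Opposition Stay Credit: +190 days → 12 December 2024.

2024-12-12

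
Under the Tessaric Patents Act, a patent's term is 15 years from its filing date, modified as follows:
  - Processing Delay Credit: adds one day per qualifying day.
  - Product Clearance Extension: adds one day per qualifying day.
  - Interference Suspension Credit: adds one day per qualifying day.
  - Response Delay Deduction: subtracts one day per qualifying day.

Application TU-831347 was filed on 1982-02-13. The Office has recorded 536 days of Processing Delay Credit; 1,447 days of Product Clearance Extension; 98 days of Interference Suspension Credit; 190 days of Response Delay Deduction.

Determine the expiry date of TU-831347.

2002-04-19

Base term: filing date + 15 years → 13 February 1997.
Processing Delay Credit: +536 days → 3 August 1998.
Product Clearance Extension: +1447 days → 20 July 2002.
Interference Suspension Credit: +98 days → 26 October 2002.
Response Delay Deduction: −190 days → 19 April 2002.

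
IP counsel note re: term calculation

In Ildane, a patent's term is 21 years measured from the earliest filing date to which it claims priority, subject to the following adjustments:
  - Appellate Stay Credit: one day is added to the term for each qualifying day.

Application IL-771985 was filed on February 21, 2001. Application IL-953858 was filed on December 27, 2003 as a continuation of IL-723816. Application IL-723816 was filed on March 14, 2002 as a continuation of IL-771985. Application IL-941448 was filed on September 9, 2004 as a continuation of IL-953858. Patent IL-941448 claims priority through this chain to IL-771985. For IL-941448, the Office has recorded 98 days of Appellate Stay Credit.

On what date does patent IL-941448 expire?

May 30, 2022

Earliest priority filing: 21 February 2001.
Base term: 21 February 2001 + 21 years → 21 February 2022.
Appellate Stay Credit: +98 days → 30 May 2022.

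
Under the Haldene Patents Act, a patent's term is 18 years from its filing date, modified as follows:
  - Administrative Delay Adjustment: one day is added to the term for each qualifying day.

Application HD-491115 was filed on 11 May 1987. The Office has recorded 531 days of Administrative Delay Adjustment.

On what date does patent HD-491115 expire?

October 24, 2006

Base term: filing date + 18 years → 11 May 2005.
Administrative Delay Adjustment: +531 days → 24 October 2006.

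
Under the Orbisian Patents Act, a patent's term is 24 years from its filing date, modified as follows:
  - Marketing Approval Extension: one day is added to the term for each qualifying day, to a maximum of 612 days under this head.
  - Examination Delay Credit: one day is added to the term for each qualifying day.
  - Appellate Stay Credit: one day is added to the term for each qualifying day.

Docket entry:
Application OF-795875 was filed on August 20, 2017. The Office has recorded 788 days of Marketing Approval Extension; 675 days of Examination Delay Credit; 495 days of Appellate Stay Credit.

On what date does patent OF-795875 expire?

Base term: filing date + 24 years → 20 August 2041.
Marketing Approval Extension: 788 days claimed exceeds the 612-day cap, so +612 days → 24 April 2043.
Examination Delay Credit: +675 days → 27 February 2045.
Appellate Stay Credit: +495 days → 7 July 2046.

2046-07-07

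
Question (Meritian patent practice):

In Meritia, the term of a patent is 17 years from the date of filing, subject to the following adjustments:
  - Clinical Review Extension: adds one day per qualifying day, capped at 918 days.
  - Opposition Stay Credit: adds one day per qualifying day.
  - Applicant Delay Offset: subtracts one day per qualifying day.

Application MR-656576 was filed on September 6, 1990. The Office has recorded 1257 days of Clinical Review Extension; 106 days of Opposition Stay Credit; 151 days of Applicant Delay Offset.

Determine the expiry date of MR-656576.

January 26, 2010

Base term: filing date + 17 years → 6 September 2007.
Clinical Review Extension: 1257 days claimed exceeds the 918-day cap, so +918 days → 12 March 2010.
Opposition Stay Credit: +106 days → 26 June 2010.
Applicant Delay Offset: −151 days → 26 January 2010.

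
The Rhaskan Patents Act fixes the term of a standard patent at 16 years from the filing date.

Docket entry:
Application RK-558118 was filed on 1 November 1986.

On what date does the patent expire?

Filing date + 16 years → 1 November 2002.

2002-11-01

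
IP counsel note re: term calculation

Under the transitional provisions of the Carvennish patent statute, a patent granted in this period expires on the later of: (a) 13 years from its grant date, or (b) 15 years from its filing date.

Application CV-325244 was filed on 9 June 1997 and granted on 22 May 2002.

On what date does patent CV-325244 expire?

(a) grant + 13 years → 22 May 2015.
(b) filing + 15 years → 9 June 2012.
Later of the two: 22 May 2015.

May 22, 2015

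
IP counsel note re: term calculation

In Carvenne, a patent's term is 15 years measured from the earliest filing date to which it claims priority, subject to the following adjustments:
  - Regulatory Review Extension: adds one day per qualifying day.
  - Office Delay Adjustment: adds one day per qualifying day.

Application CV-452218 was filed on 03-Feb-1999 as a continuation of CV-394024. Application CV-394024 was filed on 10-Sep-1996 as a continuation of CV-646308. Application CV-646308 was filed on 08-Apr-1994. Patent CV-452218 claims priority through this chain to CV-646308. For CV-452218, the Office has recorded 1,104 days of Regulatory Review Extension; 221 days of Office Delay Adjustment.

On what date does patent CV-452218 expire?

November 23, 2012

Earliest priority filing: 8 April 1994.
Base term: 8 April 1994 + 15 years → 8 April 2009.
Regulatory Review Extension: +1104 days → 16 April 2012.
Office Delay Adjustment: +221 days → 23 November 2012.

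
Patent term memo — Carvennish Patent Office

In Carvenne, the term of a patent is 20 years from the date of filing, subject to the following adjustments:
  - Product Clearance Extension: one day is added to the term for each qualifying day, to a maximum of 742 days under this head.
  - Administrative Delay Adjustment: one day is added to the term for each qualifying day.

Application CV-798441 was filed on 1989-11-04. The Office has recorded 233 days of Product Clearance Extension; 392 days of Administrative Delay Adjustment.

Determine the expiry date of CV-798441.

Base term: filing date + 20 years → 4 November 2009.
Product Clearance Extension: 233 days (within the 742-day cap) → +233 days → 25 June 2010.
Administrative Delay Adjustment: +392 days → 22 July 2011.

July 22, 2011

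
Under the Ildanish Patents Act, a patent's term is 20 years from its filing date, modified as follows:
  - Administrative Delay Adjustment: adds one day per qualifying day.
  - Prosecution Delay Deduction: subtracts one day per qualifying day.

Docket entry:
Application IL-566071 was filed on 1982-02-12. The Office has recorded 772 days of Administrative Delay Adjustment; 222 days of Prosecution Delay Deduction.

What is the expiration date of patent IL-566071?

Base term: filing date + 20 years → 12 February 2002.
Administrative Delay Adjustment: +772 days → 25 March 2004.
Prosecution Delay Deduction: −222 days → 16 August 2003.

August 16, 2003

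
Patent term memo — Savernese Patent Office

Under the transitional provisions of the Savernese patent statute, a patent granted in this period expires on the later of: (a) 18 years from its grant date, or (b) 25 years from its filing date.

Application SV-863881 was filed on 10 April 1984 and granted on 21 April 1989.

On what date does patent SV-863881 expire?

(a) grant + 18 years → 21 April 2007.
(b) filing + 25 years → 10 April 2009.
Later of the two: 10 April 2009.

April 10, 2009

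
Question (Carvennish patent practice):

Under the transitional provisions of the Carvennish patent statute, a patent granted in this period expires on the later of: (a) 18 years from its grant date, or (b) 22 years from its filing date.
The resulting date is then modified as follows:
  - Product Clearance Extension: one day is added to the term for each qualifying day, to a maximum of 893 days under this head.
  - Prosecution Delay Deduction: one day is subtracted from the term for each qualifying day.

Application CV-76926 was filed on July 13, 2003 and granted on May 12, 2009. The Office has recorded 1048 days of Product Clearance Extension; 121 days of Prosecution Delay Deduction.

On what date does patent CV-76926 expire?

(a) grant + 18 years → 12 May 2027.
(b) filing + 22 years → 13 July 2025.
Later of the two: 12 May 2027.
Product Clearance Extension: 1048 days claimed exceeds the 893-day cap, so +893 days → 21 October 2029.
Prosecution Delay Deduction: −121 days → 22 June 2029.

June 22, 2029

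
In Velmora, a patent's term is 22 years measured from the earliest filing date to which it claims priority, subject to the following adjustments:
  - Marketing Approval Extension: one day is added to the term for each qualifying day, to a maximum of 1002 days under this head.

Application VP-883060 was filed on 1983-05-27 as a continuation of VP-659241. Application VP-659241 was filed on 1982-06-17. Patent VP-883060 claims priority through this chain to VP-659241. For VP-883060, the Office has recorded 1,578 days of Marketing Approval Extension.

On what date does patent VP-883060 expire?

March 16, 2007

Earliest priority filing: 17 June 1982.
Base term: 17 June 1982 + 22 years → 17 June 2004.
Marketing Approval Extension: 1578 days claimed exceeds the 1002-day cap, so +1002 days → 16 March 2007.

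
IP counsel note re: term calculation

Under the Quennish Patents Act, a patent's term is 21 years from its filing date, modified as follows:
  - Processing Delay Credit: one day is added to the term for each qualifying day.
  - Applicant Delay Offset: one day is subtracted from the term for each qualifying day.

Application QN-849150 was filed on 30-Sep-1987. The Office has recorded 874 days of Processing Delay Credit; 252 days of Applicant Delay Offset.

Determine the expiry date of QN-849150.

Base term: filing date + 21 years → 30 September 2008.
Processing Delay Credit: +874 days → 21 February 2011.
Applicant Delay Offset: −252 days → 14 June 2010.

June 14, 2010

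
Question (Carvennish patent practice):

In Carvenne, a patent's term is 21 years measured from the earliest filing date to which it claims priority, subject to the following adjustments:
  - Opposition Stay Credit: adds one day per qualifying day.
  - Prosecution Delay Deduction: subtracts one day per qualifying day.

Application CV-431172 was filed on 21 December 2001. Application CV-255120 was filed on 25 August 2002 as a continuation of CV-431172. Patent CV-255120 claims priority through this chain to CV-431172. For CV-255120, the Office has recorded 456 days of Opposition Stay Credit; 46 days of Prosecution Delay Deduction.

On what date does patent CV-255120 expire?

2024-02-04

Earliest priority filing: 21 December 2001.
Base term: 21 December 2001 + 21 years → 21 December 2022.
Opposition Stay Credit: +456 days → 21 March 2024.
Prosecution Delay Deduction: −46 days → 4 February 2024.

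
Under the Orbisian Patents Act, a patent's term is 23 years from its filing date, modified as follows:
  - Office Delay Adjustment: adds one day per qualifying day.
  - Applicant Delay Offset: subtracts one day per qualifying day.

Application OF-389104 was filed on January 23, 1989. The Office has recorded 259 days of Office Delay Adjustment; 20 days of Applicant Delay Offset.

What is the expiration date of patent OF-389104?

Base term: filing date + 23 years → 23 January 2012.
Office Delay Adjustment: +259 days → 8 October 2012.
Applicant Delay Offset: −20 days → 18 September 2012.

2012-09-18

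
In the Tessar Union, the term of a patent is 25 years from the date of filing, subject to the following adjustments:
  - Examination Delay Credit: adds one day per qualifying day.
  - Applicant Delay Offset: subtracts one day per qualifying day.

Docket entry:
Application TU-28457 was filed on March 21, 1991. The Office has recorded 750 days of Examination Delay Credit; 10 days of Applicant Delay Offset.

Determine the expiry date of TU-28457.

Base term: filing date + 25 years → 21 March 2016.
Examination Delay Credit: +750 days → 10 April 2018.
Applicant Delay Offset: −10 days → 31 March 2018.

2018-03-31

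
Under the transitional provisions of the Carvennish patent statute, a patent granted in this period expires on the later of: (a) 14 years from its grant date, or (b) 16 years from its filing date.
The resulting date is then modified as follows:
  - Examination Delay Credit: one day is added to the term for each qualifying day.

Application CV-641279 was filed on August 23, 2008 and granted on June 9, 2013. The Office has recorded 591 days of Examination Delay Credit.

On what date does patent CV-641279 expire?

January 20, 2029

(a) grant + 14 years → 9 June 2027.
(b) filing + 16 years → 23 August 2024.
Later of the two: 9 June 2027.
Examination Delay Credit: +591 days → 20 January 2029.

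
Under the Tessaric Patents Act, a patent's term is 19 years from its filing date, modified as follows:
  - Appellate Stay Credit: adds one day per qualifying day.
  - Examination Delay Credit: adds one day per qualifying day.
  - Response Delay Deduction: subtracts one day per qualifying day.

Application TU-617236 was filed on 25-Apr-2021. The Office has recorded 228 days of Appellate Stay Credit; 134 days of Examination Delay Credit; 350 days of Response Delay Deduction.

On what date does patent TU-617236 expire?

2040-05-07

Base term: filing date + 19 years → 25 April 2040.
Appellate Stay Credit: +228 days → 9 December 2040.
Examination Delay Credit: +134 days → 22 April 2041.
Response Delay Deduction: −350 days → 7 May 2040.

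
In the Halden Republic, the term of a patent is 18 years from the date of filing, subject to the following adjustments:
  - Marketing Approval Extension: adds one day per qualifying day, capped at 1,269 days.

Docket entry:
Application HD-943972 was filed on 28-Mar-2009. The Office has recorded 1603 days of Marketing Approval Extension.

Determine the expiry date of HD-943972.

Base term: filing date + 18 years → 28 March 2027.
Marketing Approval Extension: 1603 days claimed exceeds the 1269-day cap, so +1269 days → 17 September 2030.

2030-09-17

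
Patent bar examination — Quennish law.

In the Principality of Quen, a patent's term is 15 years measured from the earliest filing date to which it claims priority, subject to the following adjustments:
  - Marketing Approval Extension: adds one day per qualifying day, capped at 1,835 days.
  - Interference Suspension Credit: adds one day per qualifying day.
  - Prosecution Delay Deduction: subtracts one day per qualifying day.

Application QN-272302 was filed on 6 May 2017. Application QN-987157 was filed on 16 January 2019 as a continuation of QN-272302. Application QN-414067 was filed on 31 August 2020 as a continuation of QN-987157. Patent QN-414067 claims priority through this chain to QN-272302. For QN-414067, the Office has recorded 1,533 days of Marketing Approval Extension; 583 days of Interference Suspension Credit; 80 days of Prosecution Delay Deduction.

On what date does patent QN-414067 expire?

Earliest priority filing: 6 May 2017.
Base term: 6 May 2017 + 15 years → 6 May 2032.
Marketing Approval Extension: 1533 days (within the 1835-day cap) → +1533 days → 17 July 2036.
Interference Suspension Credit: +583 days → 20 February 2038.
Prosecution Delay Deduction: −80 days → 2 December 2037.

2037-12-02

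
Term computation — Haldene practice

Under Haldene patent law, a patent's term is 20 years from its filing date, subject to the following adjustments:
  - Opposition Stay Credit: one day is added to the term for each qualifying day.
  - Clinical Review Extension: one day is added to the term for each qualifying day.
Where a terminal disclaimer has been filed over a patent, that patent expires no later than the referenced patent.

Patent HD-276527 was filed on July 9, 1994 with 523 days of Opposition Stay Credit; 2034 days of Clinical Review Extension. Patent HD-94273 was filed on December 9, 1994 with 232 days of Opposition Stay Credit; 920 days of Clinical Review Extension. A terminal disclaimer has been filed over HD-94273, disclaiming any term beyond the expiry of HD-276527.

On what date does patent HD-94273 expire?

2018-02-03

Natural term of HD-94273:
  Base: filing + 20 years → 9 December 2014.
  Opposition Stay Credit: +232 days → 29 July 2015.
  Clinical Review Extension: +920 days → 3 February 2018.
Expiry of referenced patent HD-276527:
  Base: filing + 20 years → 9 July 2014.
  Opposition Stay Credit: +523 days → 14 December 2015.
  Clinical Review Extension: +2034 days → 9 July 2021.
Terminal disclaimer: HD-94273 expires on the earlier of 3 February 2018 and 9 July 2021.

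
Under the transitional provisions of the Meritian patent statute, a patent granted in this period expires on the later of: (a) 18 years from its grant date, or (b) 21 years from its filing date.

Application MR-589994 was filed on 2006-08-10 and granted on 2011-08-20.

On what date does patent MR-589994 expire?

(a) grant + 18 years → 20 August 2029.
(b) filing + 21 years → 10 August 2027.
Later of the two: 20 August 2029.

2029-08-20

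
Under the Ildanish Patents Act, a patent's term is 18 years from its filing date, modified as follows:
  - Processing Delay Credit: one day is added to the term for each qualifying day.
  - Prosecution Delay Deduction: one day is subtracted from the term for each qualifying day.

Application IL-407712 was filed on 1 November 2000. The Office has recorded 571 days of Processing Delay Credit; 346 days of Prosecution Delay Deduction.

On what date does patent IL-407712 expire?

2019-06-14

Base term: filing date + 18 years → 1 November 2018.
Processing Delay Credit: +571 days → 25 May 2020.
Prosecution Delay Deduction: −346 days → 14 June 2019.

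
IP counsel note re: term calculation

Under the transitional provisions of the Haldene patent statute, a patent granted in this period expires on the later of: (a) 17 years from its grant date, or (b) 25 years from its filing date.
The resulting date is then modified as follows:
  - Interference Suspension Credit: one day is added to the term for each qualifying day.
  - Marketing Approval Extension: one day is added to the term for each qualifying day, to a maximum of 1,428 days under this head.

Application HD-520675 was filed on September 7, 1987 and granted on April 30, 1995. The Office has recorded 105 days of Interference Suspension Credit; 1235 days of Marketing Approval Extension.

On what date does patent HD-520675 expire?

(a) grant + 17 years → 30 April 2012.
(b) filing + 25 years → 7 September 2012.
Later of the two: 7 September 2012.
Interference Suspension Credit: +105 days → 21 December 2012.
Marketing Approval Extension: 1235 days (within the 1428-day cap) → +1235 days → 9 May 2016.

2016-05-09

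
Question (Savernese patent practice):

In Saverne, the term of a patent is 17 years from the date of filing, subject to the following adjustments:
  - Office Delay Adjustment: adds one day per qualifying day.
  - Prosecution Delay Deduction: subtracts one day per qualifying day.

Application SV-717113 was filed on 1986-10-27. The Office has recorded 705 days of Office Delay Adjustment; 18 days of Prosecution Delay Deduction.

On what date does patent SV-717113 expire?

2005-09-13

Base term: filing date + 17 years → 27 October 2003.
Office Delay Adjustment: +705 days → 1 October 2005.
Prosecution Delay Deduction: −18 days → 13 September 2005.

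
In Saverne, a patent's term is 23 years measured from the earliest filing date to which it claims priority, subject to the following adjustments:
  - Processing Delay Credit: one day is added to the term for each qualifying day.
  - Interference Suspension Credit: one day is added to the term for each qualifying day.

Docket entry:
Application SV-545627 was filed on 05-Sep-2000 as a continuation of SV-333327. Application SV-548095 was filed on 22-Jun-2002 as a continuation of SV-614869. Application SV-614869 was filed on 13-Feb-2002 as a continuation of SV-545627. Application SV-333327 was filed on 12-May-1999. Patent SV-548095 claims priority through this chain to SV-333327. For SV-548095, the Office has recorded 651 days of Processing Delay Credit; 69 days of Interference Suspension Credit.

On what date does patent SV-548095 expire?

Earliest priority filing: 12 May 1999.
Base term: 12 May 1999 + 23 years → 12 May 2022.
Processing Delay Credit: +651 days → 22 February 2024.
Interference Suspension Credit: +69 days → 1 May 2024.

May 1, 2024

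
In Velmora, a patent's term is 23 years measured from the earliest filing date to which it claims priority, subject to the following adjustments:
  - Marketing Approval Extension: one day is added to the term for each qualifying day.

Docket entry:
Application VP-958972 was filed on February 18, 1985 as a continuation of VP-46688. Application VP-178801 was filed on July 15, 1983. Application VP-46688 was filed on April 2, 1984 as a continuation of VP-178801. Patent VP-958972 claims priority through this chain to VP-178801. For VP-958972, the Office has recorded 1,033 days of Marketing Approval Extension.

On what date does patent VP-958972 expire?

Earliest priority filing: 15 July 1983.
Base term: 15 July 1983 + 23 years → 15 July 2006.
Marketing Approval Extension: +1033 days → 13 May 2009.

2009-05-13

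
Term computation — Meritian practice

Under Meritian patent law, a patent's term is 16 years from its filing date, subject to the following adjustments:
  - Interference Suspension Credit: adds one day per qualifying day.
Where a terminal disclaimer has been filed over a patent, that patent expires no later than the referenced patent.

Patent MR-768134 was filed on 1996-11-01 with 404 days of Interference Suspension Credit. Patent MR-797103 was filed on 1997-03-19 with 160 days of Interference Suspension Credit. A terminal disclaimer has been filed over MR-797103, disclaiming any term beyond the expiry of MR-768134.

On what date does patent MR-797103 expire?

Natural term of MR-797103:
  Base: filing + 16 years → 19 March 2013.
  Interference Suspension Credit: +160 days → 26 August 2013.
Expiry of referenced patent MR-768134:
  Base: filing + 16 years → 1 November 2012.
  Interference Suspension Credit: +404 days → 10 December 2013.
Terminal disclaimer: MR-797103 expires on the earlier of 26 August 2013 and 10 December 2013.

2013-08-26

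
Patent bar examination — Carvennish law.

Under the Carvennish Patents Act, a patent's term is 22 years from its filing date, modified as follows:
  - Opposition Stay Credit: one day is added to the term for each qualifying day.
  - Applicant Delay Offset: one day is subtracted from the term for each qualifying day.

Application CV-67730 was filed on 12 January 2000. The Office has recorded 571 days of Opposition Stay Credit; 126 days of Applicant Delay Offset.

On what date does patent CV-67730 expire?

Base term: filing date + 22 years → 12 January 2022.
Opposition Stay Credit: +571 days → 6 August 2023.
Applicant Delay Offset: −126 days → 2 April 2023.

April 2, 2023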